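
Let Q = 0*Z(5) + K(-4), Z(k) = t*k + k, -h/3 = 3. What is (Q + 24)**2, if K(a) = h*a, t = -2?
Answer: 3600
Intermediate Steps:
h = -9 (h = -3*3 = -9)
K(a) = -9*a
Z(k) = -k (Z(k) = -2*k + k = -k)
Q = 36 (Q = 0*(-1*5) - 9*(-4) = 0*(-5) + 36 = 0 + 36 = 36)
(Q + 24)**2 = (36 + 24)**2 = 60**2 = 3600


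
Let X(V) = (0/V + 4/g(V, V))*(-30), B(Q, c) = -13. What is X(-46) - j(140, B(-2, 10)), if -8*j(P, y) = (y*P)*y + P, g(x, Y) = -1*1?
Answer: 3095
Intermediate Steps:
g(x, Y) = -1
X(V) = 120 (X(V) = (0/V + 4/(-1))*(-30) = (0 + 4*(-1))*(-30) = (0 - 4)*(-30) = -4*(-30) = 120)
j(P, y) = -P/8 - P*y²/8 (j(P, y) = -((y*P)*y + P)/8 = -((P*y)*y + P)/8 = -(P*y² + P)/8 = -(P + P*y²)/8 = -P/8 - P*y²/8)
X(-46) - j(140, B(-2, 10)) = 120 - (-1)*140*(1 + (-13)²)/8 = 120 - (-1)*140*(1 + 169)/8 = 120 - (-1)*140*170/8 = 120 - 1*(-2975) = 120 + 2975 = 3095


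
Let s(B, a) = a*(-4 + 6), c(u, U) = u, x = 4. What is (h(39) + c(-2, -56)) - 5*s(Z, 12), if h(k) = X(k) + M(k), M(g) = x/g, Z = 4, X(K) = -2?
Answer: -4832/39 ≈ -123.90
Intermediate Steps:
M(g) = 4/g
h(k) = -2 + 4/k
s(B, a) = 2*a (s(B, a) = a*2 = 2*a)
(h(39) + c(-2, -56)) - 5*s(Z, 12) = ((-2 + 4/39) - 2) - 10*12 = ((-2 + 4*(1/39)) - 2) - 5*24 = ((-2 + 4/39) - 2) - 120 = (-74/39 - 2) - 120 = -152/39 - 120 = -4832/39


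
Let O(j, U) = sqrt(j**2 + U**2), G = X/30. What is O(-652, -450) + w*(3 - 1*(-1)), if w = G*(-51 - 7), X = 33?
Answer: -1276/5 + 2*sqrt(156901) ≈ 537.01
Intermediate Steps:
G = 11/10 (G = 33/30 = 33*(1/30) = 11/10 ≈ 1.1000)
w = -319/5 (w = 11*(-51 - 7)/10 = (11/10)*(-58) = -319/5 ≈ -63.800)
O(j, U) = sqrt(U**2 + j**2)
O(-652, -450) + w*(3 - 1*(-1)) = sqrt((-450)**2 + (-652)**2) - 319*(3 - 1*(-1))/5 = sqrt(202500 + 425104) - 319*(3 + 1)/5 = sqrt(627604) - 319/5*4 = 2*sqrt(156901) - 1276/5 = -1276/5 + 2*sqrt(156901)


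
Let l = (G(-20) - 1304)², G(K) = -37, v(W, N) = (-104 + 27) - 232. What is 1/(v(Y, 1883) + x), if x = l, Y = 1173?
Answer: 1/1797972 ≈ 5.5618e-7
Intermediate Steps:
v(W, N) = -309 (v(W, N) = -77 - 232 = -309)
l = 1798281 (l = (-37 - 1304)² = (-1341)² = 1798281)
x = 1798281
1/(v(Y, 1883) + x) = 1/(-309 + 1798281) = 1/1797972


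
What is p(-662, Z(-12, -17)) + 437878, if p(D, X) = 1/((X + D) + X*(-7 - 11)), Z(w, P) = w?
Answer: 200548123/458 ≈ 4.3788e+5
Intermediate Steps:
p(D, X) = 1/(D - 17*X) (p(D, X) = 1/((D + X) + X*(-18)) = 1/((D + X) - 18*X) = 1/(D - 17*X))
p(-662, Z(-12, -17)) + 437878 = 1/(-662 - 17*(-12)) + 437878 = 1/(-662 + 204) + 437878 = 1/(-458) + 437878 = -1/458 + 437878 = 200548123/458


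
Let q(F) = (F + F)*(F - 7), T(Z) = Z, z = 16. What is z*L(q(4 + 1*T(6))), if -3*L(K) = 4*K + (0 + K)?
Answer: -1600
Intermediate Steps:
q(F) = 2*F*(-7 + F) (q(F) = (2*F)*(-7 + F) = 2*F*(-7 + F))
L(K) = -5*K/3 (L(K) = -(4*K + (0 + K))/3 = -(4*K + K)/3 = -5*K/3)
z*L(q(4 + 1*T(6))) = 16*(-10*(4 + 1*6)*(-7 + (4 + 1*6))/3) = 16*(-10*(4 + 6)*(-7 + (4 + 6))/3) = 16*(-10*10*(-7 + 10)/3) = 16*(-10*10*3/3) = 16*(-5/3*60) = 16*(-100) = -1600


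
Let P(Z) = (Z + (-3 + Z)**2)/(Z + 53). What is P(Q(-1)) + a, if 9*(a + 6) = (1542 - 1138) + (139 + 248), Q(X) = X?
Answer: 38459/468 ≈ 82.177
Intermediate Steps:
a = 737/9 (a = -6 + ((1542 - 1138) + (139 + 248))/9 = -6 + (404 + 387)/9 = -6 + (1/9)*791 = -6 + 791/9 = 737/9 ≈ 81.889)
P(Z) = (Z + (-3 + Z)**2)/(53 + Z)
P(Q(-1)) + a = (-1 + (-3 - 1)**2)/(53 - 1) + 737/9 = (-1 + (-4)**2)/52 + 737/9 = (-1 + 16)/52 + 737/9 = (1/52)*15 + 737/9 = 15/52 + 737/9 = 38459/468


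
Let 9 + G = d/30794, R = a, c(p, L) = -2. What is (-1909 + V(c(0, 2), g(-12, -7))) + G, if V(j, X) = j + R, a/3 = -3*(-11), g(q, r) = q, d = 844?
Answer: -28037515/15397 ≈ -1821.0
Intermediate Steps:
a = 99 (a = 3*(-3*(-11)) = 3*33 = 99)
R = 99
G = -138151/15397 (G = -9 + 844/30794 = -9 + 844*(1/30794) = -9 + 422/15397 = -138151/15397 ≈ -8.9726)
V(j, X) = 99 + j (V(j, X) = j + 99 = 99 + j)
(-1909 + V(c(0, 2), g(-12, -7))) + G = (-1909 + (99 - 2)) - 138151/15397 = (-1909 + 97) - 138151/15397 = -1812 - 138151/15397 = -28037515/15397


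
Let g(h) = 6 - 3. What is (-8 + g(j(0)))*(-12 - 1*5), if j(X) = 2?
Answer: 85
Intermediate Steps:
g(h) = 3
(-8 + g(j(0)))*(-12 - 1*5) = (-8 + 3)*(-12 - 1*5) = -5*(-12 - 5) = -5*(-17) = 85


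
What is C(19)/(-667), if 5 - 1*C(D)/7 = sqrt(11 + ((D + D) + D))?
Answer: -35/667 + 14*sqrt(17)/667 ≈ 0.034068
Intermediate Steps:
C(D) = 35 - 7*sqrt(11 + 3*D) (C(D) = 35 - 7*sqrt(11 + ((D + D) + D)) = 35 - 7*sqrt(11 + (2*D + D)) = 35 - 7*sqrt(11 + 3*D))
C(19)/(-667) = (35 - 7*sqrt(11 + 3*19))/(-667) = (35 - 7*sqrt(11 + 57))*(-1/667) = (35 - 14*sqrt(17))*(-1/667) = -35/667 + 14*sqrt(17)/667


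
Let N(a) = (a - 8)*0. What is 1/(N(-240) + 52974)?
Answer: 1/52974 ≈ 1.8877e-5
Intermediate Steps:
N(a) = 0 (N(a) = (-8 + a)*0 = 0)
1/(N(-240) + 52974) = 1/(0 + 52974) = 1/52974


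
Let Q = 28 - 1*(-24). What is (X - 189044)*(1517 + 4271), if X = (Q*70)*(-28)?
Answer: -1684099632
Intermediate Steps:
Q = 52 (Q = 28 + 24 = 52)
X = -101920 (X = (52*70)*(-28) = 3640*(-28) = -101920)
(X - 189044)*(1517 + 4271) = (-101920 - 189044)*(1517 + 4271) = -290964*5788 = -1684099632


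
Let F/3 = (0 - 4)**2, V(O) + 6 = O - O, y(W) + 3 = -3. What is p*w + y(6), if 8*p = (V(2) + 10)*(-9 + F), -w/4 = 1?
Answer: -84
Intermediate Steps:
y(W) = -6 (y(W) = -3 - 3 = -6)
V(O) = -6 (V(O) = -6 + (O - O) = -6 + 0 = -6)
w = -4 (w = -4*1 = -4)
F = 48 (F = 3*(0 - 4)**2 = 3*(-4)**2 = 3*16 = 48)
p = 39/2 (p = ((-6 + 10)*(-9 + 48))/8 = (4*39)/8 = (1/8)*156 = 39/2 ≈ 19.500)
p*w + y(6) = (39/2)*(-4) - 6 = -78 - 6 = -84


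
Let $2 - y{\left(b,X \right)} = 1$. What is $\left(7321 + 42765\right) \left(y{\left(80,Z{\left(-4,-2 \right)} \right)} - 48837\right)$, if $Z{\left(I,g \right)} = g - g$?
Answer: $-2445999896$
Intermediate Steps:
$Z{\left(I,g \right)} = 0$
$y{\left(b,X \right)} = 1$ ($y{\left(b,X \right)} = 2 - 1 = 1$)
$\left(7321 + 42765\right) \left(y{\left(80,Z{\left(-4,-2 \right)} \right)} - 48837\right) = \left(7321 + 42765\right) \left(1 - 48837\right) = 50086 \left(-48836\right) = -2445999896$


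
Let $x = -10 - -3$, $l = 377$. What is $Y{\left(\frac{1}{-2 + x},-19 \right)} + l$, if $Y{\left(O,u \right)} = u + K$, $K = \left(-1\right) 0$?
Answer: $358$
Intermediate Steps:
$K = 0$
$x = -7$ ($x = -10 + 3 = -7$)
$Y{\left(O,u \right)} = u$ ($Y{\left(O,u \right)} = u + 0 = u$)
$Y{\left(\frac{1}{-2 + x},-19 \right)} + l = -19 + 377 = 358$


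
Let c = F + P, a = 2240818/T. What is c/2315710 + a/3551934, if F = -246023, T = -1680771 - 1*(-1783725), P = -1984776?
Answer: -101970794618780623/105852786763199445 ≈ -0.96333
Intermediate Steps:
T = 102954 (T = -1680771 + 1783725 = 102954)
a = 1120409/51477 (a = 2240818/102954 = 2240818*(1/102954) = 1120409/51477 ≈ 21.765)
c = -2230799 (c = -246023 - 1984776 = -2230799)
c/2315710 + a/3551934 = -2230799/2315710 + (1120409/51477)/3551934 = -2230799*1/2315710 + (1120409/51477)*(1/3551934) = -2230799/2315710 + 1120409/182842906518 = -101970794618780623/105852786763199445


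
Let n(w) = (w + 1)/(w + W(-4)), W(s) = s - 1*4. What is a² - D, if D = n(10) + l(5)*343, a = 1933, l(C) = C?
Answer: 7469537/2 ≈ 3.7348e+6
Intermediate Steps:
W(s) = -4 + s (W(s) = s - 4 = -4 + s)
n(w) = (1 + w)/(-8 + w) (n(w) = (w + 1)/(w + (-4 - 4)) = (1 + w)/(w - 8) = (1 + w)/(-8 + w))
D = 3441/2 (D = (1 + 10)/(-8 + 10) + 5*343 = 11/2 + 1715 = 3441/2 ≈ 1720.5)
a² - D = 1933² - 1*3441/2 = 3736489 - 3441/2 = 7469537/2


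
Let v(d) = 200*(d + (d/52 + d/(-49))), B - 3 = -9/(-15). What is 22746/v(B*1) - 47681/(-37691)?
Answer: 94659196447/2877707850 ≈ 32.894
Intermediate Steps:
B = 18/5 (B = 3 - 9/(-15) = 3 - 9*(-1/15) = 3 + ⅗ = 18/5 ≈ 3.6000)
v(d) = 127250*d/637 (v(d) = 200*(d + (d*(1/52) + d*(-1/49))) = 200*(d + (d/52 - d/49)) = 200*(d - 3*d/2548) = 200*(2545*d/2548) = 127250*d/637)
22746/v(B*1) - 47681/(-37691) = 22746/((127250*((18/5)*1)/637)) - 47681/(-37691) = 22746/(((127250/637)*(18/5))) - 47681*(-1/37691) = 22746/(458100/637) + 47681/37691 = 22746*(637/458100) + 47681/37691 = 2414867/76350 + 47681/37691 = 94659196447/2877707850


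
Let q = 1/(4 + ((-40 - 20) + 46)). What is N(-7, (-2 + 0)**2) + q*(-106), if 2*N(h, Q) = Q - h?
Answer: 161/10 ≈ 16.100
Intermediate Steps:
N(h, Q) = Q/2 - h/2 (N(h, Q) = (Q - h)/2 = Q/2 - h/2)
q = -1/10 (q = 1/(4 + (-60 + 46)) = 1/(4 - 14) = 1/(-10) = -1/10 ≈ -0.10000)
N(-7, (-2 + 0)**2) + q*(-106) = ((-2 + 0)**2/2 - 1/2*(-7)) - 1/10*(-106) = ((1/2)*(-2)**2 + 7/2) + 53/5 = ((1/2)*4 + 7/2) + 53/5 = (2 + 7/2) + 53/5 = 11/2 + 53/5 = 161/10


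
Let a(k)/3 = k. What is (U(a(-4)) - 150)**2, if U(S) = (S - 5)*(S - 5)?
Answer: 19321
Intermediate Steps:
a(k) = 3*k
U(S) = (-5 + S)**2 (U(S) = (-5 + S)*(-5 + S) = (-5 + S)**2)
(U(a(-4)) - 150)**2 = ((-5 + 3*(-4))**2 - 150)**2 = ((-5 - 12)**2 - 150)**2 = ((-17)**2 - 150)**2 = (289 - 150)**2 = 139**2 = 19321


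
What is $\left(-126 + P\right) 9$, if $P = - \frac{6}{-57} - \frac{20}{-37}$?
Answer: $- \frac{793116}{703} \approx -1128.2$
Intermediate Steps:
$P = \frac{454}{703}$ ($P = \left(-6\right) \left(- \frac{1}{57}\right) - - \frac{20}{37} = \frac{2}{19} + \frac{20}{37} = \frac{454}{703} \approx 0.6458$)
$\left(-126 + P\right) 9 = \left(-126 + \frac{454}{703}\right) 9 = \left(- \frac{88124}{703}\right) 9 = - \frac{793116}{703}$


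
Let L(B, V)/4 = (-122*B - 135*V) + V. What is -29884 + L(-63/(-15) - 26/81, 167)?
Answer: -49122028/405 ≈ -1.2129e+5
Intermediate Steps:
L(B, V) = -536*V - 488*B (L(B, V) = 4*((-122*B - 135*V) + V) = 4*((-135*V - 122*B) + V) = 4*(-134*V - 122*B) = -536*V - 488*B)
-29884 + L(-63/(-15) - 26/81, 167) = -29884 + (-536*167 - 488*(-63/(-15) - 26/81)) = -29884 + (-89512 - 488*(-63*(-1/15) - 26*1/81)) = -29884 + (-89512 - 488*(21/5 - 26/81)) = -29884 + (-89512 - 488*1571/405) = -29884 + (-89512 - 766648/405) = -29884 - 37019008/405 = -49122028/405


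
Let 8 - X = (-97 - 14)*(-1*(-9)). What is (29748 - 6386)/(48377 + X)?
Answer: 11681/24692 ≈ 0.47307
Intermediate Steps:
X = 1007 (X = 8 - (-97 - 14)*(-1*(-9)) = 8 - (-111)*9 = 8 - 1*(-999) = 8 + 999 = 1007)
(29748 - 6386)/(48377 + X) = (29748 - 6386)/(48377 + 1007) = 23362/49384 = 23362*(1/49384) = 11681/24692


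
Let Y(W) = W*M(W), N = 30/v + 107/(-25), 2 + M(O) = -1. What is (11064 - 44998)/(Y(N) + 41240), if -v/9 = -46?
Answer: -9756025/11860129 ≈ -0.82259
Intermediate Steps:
v = 414 (v = -9*(-46) = 414)
M(O) = -3 (M(O) = -2 - 1 = -3)
N = -7258/1725 (N = 30/414 + 107/(-25) = 30*(1/414) + 107*(-1/25) = 5/69 - 107/25 = -7258/1725 ≈ -4.2075)
Y(W) = -3*W (Y(W) = W*(-3) = -3*W)
(11064 - 44998)/(Y(N) + 41240) = (11064 - 44998)/(-3*(-7258/1725) + 41240) = -33934/(7258/575 + 41240) = -33934/23720258/575 = -33934*575/23720258 = -9756025/11860129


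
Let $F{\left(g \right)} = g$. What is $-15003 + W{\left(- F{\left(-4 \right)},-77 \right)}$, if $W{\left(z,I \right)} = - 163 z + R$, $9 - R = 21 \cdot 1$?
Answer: $-15667$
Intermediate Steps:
$R = -12$ ($R = 9 - 21 \cdot 1 = 9 - 21 = -12$)
$W{\left(z,I \right)} = -12 - 163 z$ ($W{\left(z,I \right)} = - 163 z - 12 = -12 - 163 z$)
$-15003 + W{\left(- F{\left(-4 \right)},-77 \right)} = -15003 - \left(12 + 163 \left(\left(-1\right) \left(-4\right)\right)\right) = -15003 - 664 = -15667$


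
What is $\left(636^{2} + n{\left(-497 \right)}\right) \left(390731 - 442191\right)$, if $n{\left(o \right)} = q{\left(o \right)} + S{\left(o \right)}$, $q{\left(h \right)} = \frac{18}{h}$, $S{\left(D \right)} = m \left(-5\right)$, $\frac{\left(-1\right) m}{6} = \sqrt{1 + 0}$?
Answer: $- \frac{10346002329840}{497} \approx -2.0817 \cdot 10^{10}$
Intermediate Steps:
$m = -6$ ($m = - 6 \sqrt{1 + 0} = - 6 \sqrt{1} = \left(-6\right) 1 = -6$)
$S{\left(D \right)} = 30$ ($S{\left(D \right)} = \left(-6\right) \left(-5\right) = 30$)
$n{\left(o \right)} = 30 + \frac{18}{o}$ ($n{\left(o \right)} = \frac{18}{o} + 30 = 30 + \frac{18}{o}$)
$\left(636^{2} + n{\left(-497 \right)}\right) \left(390731 - 442191\right) = \left(636^{2} + \left(30 + \frac{18}{-497}\right)\right) \left(390731 - 442191\right) = \left(404496 + \left(30 + 18 \left(- \frac{1}{497}\right)\right)\right) \left(-51460\right) = \left(404496 + \left(30 - \frac{18}{497}\right)\right) \left(-51460\right) = \left(404496 + \frac{14892}{497}\right) \left(-51460\right) = \frac{201049404}{497} \left(-51460\right) = - \frac{10346002329840}{497}$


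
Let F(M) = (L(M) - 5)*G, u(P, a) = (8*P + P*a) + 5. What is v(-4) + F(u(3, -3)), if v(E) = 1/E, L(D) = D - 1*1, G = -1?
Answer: -57/4 ≈ -14.250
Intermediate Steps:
L(D) = -1 + D (L(D) = D - 1 = -1 + D)
u(P, a) = 5 + 8*P + P*a
F(M) = 6 - M (F(M) = ((-1 + M) - 5)*(-1) = (-6 + M)*(-1) = 6 - M)
v(-4) + F(u(3, -3)) = 1/(-4) + (6 - (5 + 8*3 + 3*(-3))) = -¼ + (6 - (5 + 24 - 9)) = -¼ + (6 - 1*20) = -¼ + (6 - 20) = -¼ - 14 = -57/4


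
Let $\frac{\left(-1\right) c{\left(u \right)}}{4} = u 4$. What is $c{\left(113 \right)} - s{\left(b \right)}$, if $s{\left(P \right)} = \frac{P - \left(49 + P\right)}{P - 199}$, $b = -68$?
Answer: $- \frac{482785}{267} \approx -1808.2$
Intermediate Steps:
$c{\left(u \right)} = - 16 u$ ($c{\left(u \right)} = - 4 u 4 = - 4 \cdot 4 u = - 16 u$)
$s{\left(P \right)} = - \frac{49}{-199 + P}$
$c{\left(113 \right)} - s{\left(b \right)} = \left(-16\right) 113 - - \frac{49}{-199 - 68} = -1808 - - \frac{49}{-267} = -1808 - \left(-49\right) \left(- \frac{1}{267}\right) = -1808 - \frac{49}{267} = - \frac{482785}{267}$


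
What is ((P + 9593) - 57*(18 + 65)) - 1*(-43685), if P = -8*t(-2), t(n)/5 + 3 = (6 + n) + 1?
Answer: 48467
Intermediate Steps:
t(n) = 20 + 5*n (t(n) = -15 + 5*((6 + n) + 1) = -15 + 5*(7 + n) = -15 + (35 + 5*n) = 20 + 5*n)
P = -80 (P = -8*(20 + 5*(-2)) = -8*(20 - 10) = -8*10 = -80)
((P + 9593) - 57*(18 + 65)) - 1*(-43685) = ((-80 + 9593) - 57*(18 + 65)) - 1*(-43685) = (9513 - 57*83) + 43685 = (9513 - 4731) + 43685 = 4782 + 43685 = 48467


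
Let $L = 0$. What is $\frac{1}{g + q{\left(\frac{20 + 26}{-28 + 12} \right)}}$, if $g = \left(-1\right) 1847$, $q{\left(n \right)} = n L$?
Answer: $- \frac{1}{1847} \approx -0.00054142$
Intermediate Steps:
$q{\left(n \right)} = 0$ ($q{\left(n \right)} = n 0 = 0$)
$g = -1847$
$\frac{1}{g + q{\left(\frac{20 + 26}{-28 + 12} \right)}} = \frac{1}{-1847 + 0} = \frac{1}{-1847} = - \frac{1}{1847}$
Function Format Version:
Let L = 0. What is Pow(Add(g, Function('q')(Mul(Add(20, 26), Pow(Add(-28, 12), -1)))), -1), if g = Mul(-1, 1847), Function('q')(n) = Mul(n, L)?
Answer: Rational(-1, 1847) ≈ -0.00054142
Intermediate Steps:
Function('q')(n) = 0 (Function('q')(n) = Mul(n, 0) = 0)
g = -1847
Pow(Add(g, Function('q')(Mul(Add(20, 26), Pow(Add(-28, 12), -1)))), -1) = Pow(Add(-1847, 0), -1) = Pow(-1847, -1) = Rational(-1, 1847)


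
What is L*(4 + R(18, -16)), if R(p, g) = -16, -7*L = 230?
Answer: 2760/7 ≈ 394.29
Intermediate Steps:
L = -230/7 (L = -⅐*230 = -230/7 ≈ -32.857)
L*(4 + R(18, -16)) = -230*(4 - 16)/7 = -230/7*(-12) = 2760/7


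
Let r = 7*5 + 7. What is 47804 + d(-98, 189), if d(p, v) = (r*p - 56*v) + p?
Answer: 33006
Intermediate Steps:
r = 42 (r = 35 + 7 = 42)
d(p, v) = -56*v + 43*p (d(p, v) = (42*p - 56*v) + p = (-56*v + 42*p) + p = -56*v + 43*p)
47804 + d(-98, 189) = 47804 + (-56*189 + 43*(-98)) = 47804 + (-10584 - 4214) = 47804 - 14798 = 33006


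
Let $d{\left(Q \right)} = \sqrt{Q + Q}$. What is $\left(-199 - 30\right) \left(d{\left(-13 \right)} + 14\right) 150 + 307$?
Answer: $-480593 - 34350 i \sqrt{26} \approx -4.8059 \cdot 10^{5} - 1.7515 \cdot 10^{5} i$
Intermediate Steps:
$d{\left(Q \right)} = \sqrt{2} \sqrt{Q}$ ($d{\left(Q \right)} = \sqrt{2 Q} = \sqrt{2} \sqrt{Q}$)
$\left(-199 - 30\right) \left(d{\left(-13 \right)} + 14\right) 150 + 307 = \left(-199 - 30\right) \left(\sqrt{2} \sqrt{-13} + 14\right) 150 + 307 = - 229 \left(\sqrt{2} i \sqrt{13} + 14\right) 150 + 307 = - 229 \left(i \sqrt{26} + 14\right) 150 + 307 = - 229 \left(14 + i \sqrt{26}\right) 150 + 307 = \left(-3206 - 229 i \sqrt{26}\right) 150 + 307 = \left(-480900 - 34350 i \sqrt{26}\right) + 307 = -480593 - 34350 i \sqrt{26}$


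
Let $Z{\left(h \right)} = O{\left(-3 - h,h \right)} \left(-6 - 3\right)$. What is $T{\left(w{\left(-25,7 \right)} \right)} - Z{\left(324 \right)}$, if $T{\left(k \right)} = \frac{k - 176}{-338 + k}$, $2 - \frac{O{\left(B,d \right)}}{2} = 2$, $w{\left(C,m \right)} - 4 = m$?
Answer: $\frac{55}{109} \approx 0.50459$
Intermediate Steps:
$w{\left(C,m \right)} = 4 + m$
$O{\left(B,d \right)} = 0$ ($O{\left(B,d \right)} = 4 - 4 = 0$)
$T{\left(k \right)} = \frac{-176 + k}{-338 + k}$
$Z{\left(h \right)} = 0$ ($Z{\left(h \right)} = 0 \left(-6 - 3\right) = 0 \left(-9\right) = 0$)
$T{\left(w{\left(-25,7 \right)} \right)} - Z{\left(324 \right)} = \frac{-176 + \left(4 + 7\right)}{-338 + \left(4 + 7\right)} - 0 = \frac{-176 + 11}{-338 + 11} + 0 = \frac{1}{-327} \left(-165\right) + 0 = \left(- \frac{1}{327}\right) \left(-165\right) + 0 = \frac{55}{109} + 0 = \frac{55}{109}$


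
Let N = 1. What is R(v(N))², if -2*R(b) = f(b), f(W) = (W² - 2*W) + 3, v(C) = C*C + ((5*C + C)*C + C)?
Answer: 2601/4 ≈ 650.25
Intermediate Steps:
v(C) = C + 7*C² (v(C) = C² + ((6*C)*C + C) = C² + (6*C² + C) = C² + (C + 6*C²) = C + 7*C²)
f(W) = 3 + W² - 2*W
R(b) = -3/2 + b - b²/2 (R(b) = -(3 + b² - 2*b)/2 = -3/2 + b - b²/2)
R(v(N))² = (-3/2 + 1*(1 + 7*1) - (1 + 7*1)²/2)² = (-3/2 + 1*(1 + 7) - (1 + 7)²/2)² = (-3/2 + 1*8 - (1*8)²/2)² = (-3/2 + 8 - ½*8²)² = (-3/2 + 8 - ½*64)² = (-3/2 + 8 - 32)² = (-51/2)² = 2601/4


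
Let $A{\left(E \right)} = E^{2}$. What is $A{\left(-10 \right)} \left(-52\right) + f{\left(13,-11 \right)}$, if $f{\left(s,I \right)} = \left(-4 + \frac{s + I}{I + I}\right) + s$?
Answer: $- \frac{57102}{11} \approx -5191.1$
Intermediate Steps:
$f{\left(s,I \right)} = -4 + s + \frac{I + s}{2 I}$ ($f{\left(s,I \right)} = \left(-4 + \frac{I + s}{2 I}\right) + s = -4 + s + \frac{I + s}{2 I}$)
$A{\left(-10 \right)} \left(-52\right) + f{\left(13,-11 \right)} = \left(-10\right)^{2} \left(-52\right) + \left(- \frac{7}{2} + 13 + \frac{1}{2} \cdot 13 \frac{1}{-11}\right) = 100 \left(-52\right) + \left(- \frac{7}{2} + 13 + \frac{1}{2} \cdot 13 \left(- \frac{1}{11}\right)\right) = -5200 - - \frac{98}{11} = -5200 + \frac{98}{11} = - \frac{57102}{11}$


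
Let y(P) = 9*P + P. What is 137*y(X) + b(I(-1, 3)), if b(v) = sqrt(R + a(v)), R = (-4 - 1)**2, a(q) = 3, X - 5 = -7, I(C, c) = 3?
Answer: -2740 + 2*sqrt(7) ≈ -2734.7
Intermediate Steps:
X = -2 (X = 5 - 7 = -2)
R = 25 (R = (-5)**2 = 25)
y(P) = 10*P
b(v) = 2*sqrt(7) (b(v) = sqrt(25 + 3) = sqrt(28) = 2*sqrt(7))
137*y(X) + b(I(-1, 3)) = 137*(10*(-2)) + 2*sqrt(7) = 137*(-20) + 2*sqrt(7) = -2740 + 2*sqrt(7)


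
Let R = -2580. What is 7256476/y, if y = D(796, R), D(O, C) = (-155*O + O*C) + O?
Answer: -1814119/544066 ≈ -3.3344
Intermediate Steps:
D(O, C) = -154*O + C*O (D(O, C) = (-155*O + C*O) + O = -154*O + C*O)
y = -2176264 (y = 796*(-154 - 2580) = 796*(-2734) = -2176264)
7256476/y = 7256476/(-2176264) = 7256476*(-1/2176264) = -1814119/544066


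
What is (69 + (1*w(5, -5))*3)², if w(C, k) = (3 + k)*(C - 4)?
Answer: 3969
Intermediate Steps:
w(C, k) = (-4 + C)*(3 + k) (w(C, k) = (3 + k)*(-4 + C) = (-4 + C)*(3 + k))
(69 + (1*w(5, -5))*3)² = (69 + (1*(-12 - 4*(-5) + 3*5 + 5*(-5)))*3)² = (69 + (1*(-12 + 20 + 15 - 25))*3)² = (69 + (1*(-2))*3)² = (69 - 2*3)² = (69 - 6)² = 63² = 3969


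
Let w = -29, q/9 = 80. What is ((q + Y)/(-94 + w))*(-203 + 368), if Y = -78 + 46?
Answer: -37840/41 ≈ -922.93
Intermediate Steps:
q = 720 (q = 9*80 = 720)
Y = -32
((q + Y)/(-94 + w))*(-203 + 368) = ((720 - 32)/(-94 - 29))*(-203 + 368) = (688/(-123))*165 = (688*(-1/123))*165 = -688/123*165 = -37840/41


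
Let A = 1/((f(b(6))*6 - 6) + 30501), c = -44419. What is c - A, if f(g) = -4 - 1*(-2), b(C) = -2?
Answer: -1354024378/30483 ≈ -44419.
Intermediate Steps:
f(g) = -2 (f(g) = -4 + 2 = -2)
A = 1/30483 (A = 1/((-2*6 - 6) + 30501) = 1/((-12 - 6) + 30501) = 1/(-18 + 30501) = 1/30483 ≈ 3.2805e-5)
c - A = -44419 - 1*1/30483 = -44419 - 1/30483 = -1354024378/30483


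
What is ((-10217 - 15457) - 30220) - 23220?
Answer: -79114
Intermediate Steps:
((-10217 - 15457) - 30220) - 23220 = (-25674 - 30220) - 23220 = -55894 - 23220 = -79114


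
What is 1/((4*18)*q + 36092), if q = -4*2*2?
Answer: 1/34940 ≈ 2.8621e-5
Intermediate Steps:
q = -16 (q = -8*2 = -16)
1/((4*18)*q + 36092) = 1/((4*18)*(-16) + 36092) = 1/(72*(-16) + 36092) = 1/(-1152 + 36092) = 1/34940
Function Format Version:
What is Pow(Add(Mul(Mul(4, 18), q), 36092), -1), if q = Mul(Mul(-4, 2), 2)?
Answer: Rational(1, 34940) ≈ 2.8621e-5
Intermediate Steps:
q = -16 (q = Mul(-8, 2) = -16)
Pow(Add(Mul(Mul(4, 18), q), 36092), -1) = Pow(Add(Mul(Mul(4, 18), -16), 36092), -1) = Pow(Add(Mul(72, -16), 36092), -1) = Pow(Add(-1152, 36092), -1) = Pow(34940, -1) = Rational(1, 34940)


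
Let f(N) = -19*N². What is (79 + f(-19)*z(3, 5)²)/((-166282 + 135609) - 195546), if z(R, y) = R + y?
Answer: 438897/226219 ≈ 1.9401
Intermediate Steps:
(79 + f(-19)*z(3, 5)²)/((-166282 + 135609) - 195546) = (79 + (-19*(-19)²)*(3 + 5)²)/((-166282 + 135609) - 195546) = (79 - 19*361*8²)/(-30673 - 195546) = (79 - 6859*64)/(-226219) = (79 - 438976)*(-1/226219) = -438897*(-1/226219) = 438897/226219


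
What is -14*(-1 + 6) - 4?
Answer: -74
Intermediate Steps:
-14*(-1 + 6) - 4 = -14*5 - 4 = -70 - 4 = -74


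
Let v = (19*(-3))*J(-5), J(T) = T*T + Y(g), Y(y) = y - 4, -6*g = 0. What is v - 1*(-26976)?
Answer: 25779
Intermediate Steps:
g = 0 (g = -1/6*0 = 0)
Y(y) = -4 + y
J(T) = -4 + T**2 (J(T) = T*T + (-4 + 0) = T**2 - 4 = -4 + T**2)
v = -1197 (v = (19*(-3))*(-4 + (-5)**2) = -57*(-4 + 25) = -57*21 = -1197)
v - 1*(-26976) = -1197 - 1*(-26976) = -1197 + 26976 = 25779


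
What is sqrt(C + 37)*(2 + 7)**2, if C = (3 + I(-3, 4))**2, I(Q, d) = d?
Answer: 81*sqrt(86) ≈ 751.16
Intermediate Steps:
C = 49 (C = (3 + 4)**2 = 7**2 = 49)
sqrt(C + 37)*(2 + 7)**2 = sqrt(49 + 37)*(2 + 7)**2 = sqrt(86)*9**2 = sqrt(86)*81 = 81*sqrt(86)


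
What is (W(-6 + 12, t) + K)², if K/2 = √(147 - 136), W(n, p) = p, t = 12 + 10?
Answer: 528 + 88*√11 ≈ 819.86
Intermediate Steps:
t = 22
K = 2*√11 (K = 2*√(147 - 136) = 2*√11 ≈ 6.6332)
(W(-6 + 12, t) + K)² = (22 + 2*√11)²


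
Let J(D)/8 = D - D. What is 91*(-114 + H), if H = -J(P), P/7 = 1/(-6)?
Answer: -10374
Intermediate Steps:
P = -7/6 (P = 7/(-6) = 7*(-⅙) = -7/6 ≈ -1.1667)
J(D) = 0 (J(D) = 8*(D - D) = 8*0 = 0)
H = 0 (H = -1*0 = 0)
91*(-114 + H) = 91*(-114 + 0) = 91*(-114) = -10374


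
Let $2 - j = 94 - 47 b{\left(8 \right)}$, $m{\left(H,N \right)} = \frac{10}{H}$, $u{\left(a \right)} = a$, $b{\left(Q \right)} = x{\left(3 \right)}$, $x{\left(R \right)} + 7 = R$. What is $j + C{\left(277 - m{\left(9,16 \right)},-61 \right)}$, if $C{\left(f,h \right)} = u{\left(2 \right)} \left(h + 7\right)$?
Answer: $-388$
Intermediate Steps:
$x{\left(R \right)} = -7 + R$
$b{\left(Q \right)} = -4$ ($b{\left(Q \right)} = -7 + 3 = -4$)
$j = -280$ ($j = 2 - \left(94 - -188\right) = 2 - \left(94 + 188\right) = 2 - 282 = -280$)
$C{\left(f,h \right)} = 14 + 2 h$ ($C{\left(f,h \right)} = 2 \left(h + 7\right) = 2 \left(7 + h\right) = 14 + 2 h$)
$j + C{\left(277 - m{\left(9,16 \right)},-61 \right)} = -280 + \left(14 + 2 \left(-61\right)\right) = -280 + \left(14 - 122\right) = -280 - 108 = -388$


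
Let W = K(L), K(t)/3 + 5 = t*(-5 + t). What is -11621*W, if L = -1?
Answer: -34863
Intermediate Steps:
K(t) = -15 + 3*t*(-5 + t) (K(t) = -15 + 3*(t*(-5 + t)) = -15 + 3*t*(-5 + t))
W = 3 (W = -15 - 15*(-1) + 3*(-1)**2 = -15 + 15 + 3*1 = -15 + 15 + 3 = 3)
-11621*W = -11621*3 = -34863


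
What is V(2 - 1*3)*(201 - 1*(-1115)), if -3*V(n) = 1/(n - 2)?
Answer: 1316/9 ≈ 146.22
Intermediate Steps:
V(n) = -1/(3*(-2 + n)) (V(n) = -1/(3*(n - 2)) = -1/(3*(-2 + n)))
V(2 - 1*3)*(201 - 1*(-1115)) = (-1/(-6 + 3*(2 - 1*3)))*(201 - 1*(-1115)) = (-1/(-6 + 3*(2 - 3)))*(201 + 1115) = -1/(-6 + 3*(-1))*1316 = -1/(-6 - 3)*1316 = -1/(-9)*1316 = -1*(-⅑)*1316 = (⅑)*1316 = 1316/9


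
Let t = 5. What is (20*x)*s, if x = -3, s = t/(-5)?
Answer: 60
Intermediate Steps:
s = -1 (s = 5/(-5) = 5*(-⅕) = -1)
(20*x)*s = (20*(-3))*(-1) = -60*(-1) = 60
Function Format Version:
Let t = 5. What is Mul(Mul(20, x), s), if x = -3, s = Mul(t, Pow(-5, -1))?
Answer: 60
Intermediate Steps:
s = -1 (s = Mul(5, Pow(-5, -1)) = Mul(5, Rational(-1, 5)) = -1)
Mul(Mul(20, x), s) = Mul(Mul(20, -3), -1) = Mul(-60, -1) = 60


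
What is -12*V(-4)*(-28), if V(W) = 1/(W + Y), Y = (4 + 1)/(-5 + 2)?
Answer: -1008/17 ≈ -59.294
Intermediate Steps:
Y = -5/3 (Y = 5/(-3) = 5*(-⅓) = -5/3 ≈ -1.6667)
V(W) = 1/(-5/3 + W) (V(W) = 1/(W - 5/3) = 1/(-5/3 + W))
-12*V(-4)*(-28) = -36/(-5 + 3*(-4))*(-28) = -36/(-5 - 12)*(-28) = -36/(-17)*(-28) = -36*(-1)/17*(-28) = -12*(-3/17)*(-28) = (36/17)*(-28) = -1008/17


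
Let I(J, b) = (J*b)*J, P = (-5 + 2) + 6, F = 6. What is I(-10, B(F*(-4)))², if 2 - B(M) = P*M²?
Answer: 29790760000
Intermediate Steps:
P = 3 (P = -3 + 6 = 3)
B(M) = 2 - 3*M²
I(J, b) = b*J²
I(-10, B(F*(-4)))² = ((2 - 3*(6*(-4))²)*(-10)²)² = ((2 - 3*(-24)²)*100)² = ((2 - 3*576)*100)² = ((2 - 1728)*100)² = (-1726*100)² = (-172600)² = 29790760000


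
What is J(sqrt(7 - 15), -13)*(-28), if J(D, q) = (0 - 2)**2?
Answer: -112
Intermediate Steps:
J(D, q) = 4 (J(D, q) = (-2)**2 = 4)
J(sqrt(7 - 15), -13)*(-28) = 4*(-28) = -112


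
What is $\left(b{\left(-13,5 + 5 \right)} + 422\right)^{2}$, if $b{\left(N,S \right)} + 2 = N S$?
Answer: $84100$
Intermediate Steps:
$b{\left(N,S \right)} = -2 + N S$
$\left(b{\left(-13,5 + 5 \right)} + 422\right)^{2} = \left(\left(-2 - 13 \left(5 + 5\right)\right) + 422\right)^{2} = \left(\left(-2 - 130\right) + 422\right)^{2} = \left(-132 + 422\right)^{2} = 290^{2} = 84100$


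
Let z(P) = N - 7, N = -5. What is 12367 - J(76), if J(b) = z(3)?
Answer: 12379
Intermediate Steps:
z(P) = -12 (z(P) = -5 - 7 = -12)
J(b) = -12
12367 - J(76) = 12367 - 1*(-12) = 12367 + 12 = 12379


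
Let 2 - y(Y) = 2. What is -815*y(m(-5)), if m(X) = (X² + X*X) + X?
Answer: 0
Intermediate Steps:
m(X) = X + 2*X² (m(X) = (X² + X²) + X = 2*X² + X = X + 2*X²)
y(Y) = 0 (y(Y) = 2 - 1*2 = 2 - 2 = 0)
-815*y(m(-5)) = -815*0 = 0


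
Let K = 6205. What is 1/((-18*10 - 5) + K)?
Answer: 1/6020 ≈ 0.00016611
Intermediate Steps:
1/((-18*10 - 5) + K) = 1/((-18*10 - 5) + 6205) = 1/((-180 - 5) + 6205) = 1/(-185 + 6205) = 1/6020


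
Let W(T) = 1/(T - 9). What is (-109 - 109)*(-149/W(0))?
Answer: -292338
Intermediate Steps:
W(T) = 1/(-9 + T)
(-109 - 109)*(-149/W(0)) = (-109 - 109)*(-149/(1/(-9 + 0))) = -(-32482)/(1/(-9)) = -(-32482)/(-1/9) = -(-32482)*(-9) = -218*1341 = -292338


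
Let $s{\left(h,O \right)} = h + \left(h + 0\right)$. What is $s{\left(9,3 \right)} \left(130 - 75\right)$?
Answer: $990$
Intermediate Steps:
$s{\left(h,O \right)} = 2 h$ ($s{\left(h,O \right)} = h + h = 2 h$)
$s{\left(9,3 \right)} \left(130 - 75\right) = 2 \cdot 9 \left(130 - 75\right) = 18 \cdot 55 = 990$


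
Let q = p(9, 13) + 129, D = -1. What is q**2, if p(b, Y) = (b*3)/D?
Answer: 10404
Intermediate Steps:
p(b, Y) = -3*b (p(b, Y) = (b*3)/(-1) = (3*b)*(-1) = -3*b)
q = 102 (q = -3*9 + 129 = -27 + 129 = 102)
q**2 = 102**2 = 10404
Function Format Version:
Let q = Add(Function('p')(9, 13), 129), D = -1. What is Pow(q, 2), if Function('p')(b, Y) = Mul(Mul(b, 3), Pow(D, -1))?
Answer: 10404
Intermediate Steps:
Function('p')(b, Y) = Mul(-3, b) (Function('p')(b, Y) = Mul(Mul(b, 3), Pow(-1, -1)) = Mul(Mul(3, b), -1) = Mul(-3, b))
q = 102 (q = Add(Mul(-3, 9), 129) = Add(-27, 129) = 102)
Pow(q, 2) = Pow(102, 2) = 10404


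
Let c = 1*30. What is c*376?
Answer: 11280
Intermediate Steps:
c = 30
c*376 = 30*376 = 11280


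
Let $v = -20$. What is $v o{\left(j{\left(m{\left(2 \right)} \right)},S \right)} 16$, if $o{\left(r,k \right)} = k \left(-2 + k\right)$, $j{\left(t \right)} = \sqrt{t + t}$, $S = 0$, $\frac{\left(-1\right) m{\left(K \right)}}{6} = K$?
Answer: $0$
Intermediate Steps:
$m{\left(K \right)} = - 6 K$
$j{\left(t \right)} = \sqrt{2} \sqrt{t}$ ($j{\left(t \right)} = \sqrt{2 t} = \sqrt{2} \sqrt{t}$)
$v o{\left(j{\left(m{\left(2 \right)} \right)},S \right)} 16 = - 20 \cdot 0 \left(-2 + 0\right) 16 = - 20 \cdot 0 \left(-2\right) 16 = \left(-20\right) 0 \cdot 16 = 0 \cdot 16 = 0$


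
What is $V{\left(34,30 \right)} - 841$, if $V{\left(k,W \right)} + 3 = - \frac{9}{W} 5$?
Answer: $- \frac{1691}{2} \approx -845.5$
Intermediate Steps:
$V{\left(k,W \right)} = -3 - \frac{45}{W}$ ($V{\left(k,W \right)} = -3 + - \frac{9}{W} 5 = -3 - \frac{45}{W}$)
$V{\left(34,30 \right)} - 841 = \left(-3 - \frac{45}{30}\right) - 841 = \left(-3 - \frac{3}{2}\right) - 841 = - \frac{9}{2} - 841 = - \frac{1691}{2}$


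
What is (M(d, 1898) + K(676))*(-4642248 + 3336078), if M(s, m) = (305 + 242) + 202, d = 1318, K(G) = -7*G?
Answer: 5202475110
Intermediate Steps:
M(s, m) = 749 (M(s, m) = 547 + 202 = 749)
(M(d, 1898) + K(676))*(-4642248 + 3336078) = (749 - 7*676)*(-4642248 + 3336078) = (749 - 4732)*(-1306170) = -3983*(-1306170) = 5202475110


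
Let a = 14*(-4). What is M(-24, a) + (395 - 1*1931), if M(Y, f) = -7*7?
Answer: -1585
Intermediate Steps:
a = -56
M(Y, f) = -49
M(-24, a) + (395 - 1*1931) = -49 + (395 - 1*1931) = -49 + (395 - 1931) = -49 - 1536 = -1585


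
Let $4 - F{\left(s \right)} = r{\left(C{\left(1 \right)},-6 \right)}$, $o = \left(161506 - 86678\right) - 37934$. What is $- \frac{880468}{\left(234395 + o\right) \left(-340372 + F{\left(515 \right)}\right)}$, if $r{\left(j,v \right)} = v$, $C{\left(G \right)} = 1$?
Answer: $\frac{440234}{46168233309} \approx 9.5354 \cdot 10^{-6}$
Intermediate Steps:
$o = 36894$ ($o = 74828 - 37934 = 36894$)
$F{\left(s \right)} = 10$ ($F{\left(s \right)} = 4 - -6 = 4 + 6 = 10$)
$- \frac{880468}{\left(234395 + o\right) \left(-340372 + F{\left(515 \right)}\right)} = - \frac{880468}{\left(234395 + 36894\right) \left(-340372 + 10\right)} = - \frac{880468}{271289 \left(-340362\right)} = - \frac{880468}{-92336466618} = \left(-880468\right) \left(- \frac{1}{92336466618}\right) = \frac{440234}{46168233309}$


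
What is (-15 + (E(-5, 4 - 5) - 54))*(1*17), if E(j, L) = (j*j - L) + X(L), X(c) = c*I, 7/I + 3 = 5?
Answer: -1581/2 ≈ -790.50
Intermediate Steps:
I = 7/2 (I = 7/(-3 + 5) = 7/2 ≈ 3.5000)
X(c) = 7*c/2 (X(c) = c*(7/2) = 7*c/2)
E(j, L) = j² + 5*L/2 (E(j, L) = (j*j - L) + 7*L/2 = (j² - L) + 7*L/2 = j² + 5*L/2)
(-15 + (E(-5, 4 - 5) - 54))*(1*17) = (-15 + (((-5)² + 5*(4 - 5)/2) - 54))*(1*17) = (-15 + ((25 + (5/2)*(-1)) - 54))*17 = (-15 + ((25 - 5/2) - 54))*17 = (-15 + (45/2 - 54))*17 = (-15 - 63/2)*17 = -93/2*17 = -1581/2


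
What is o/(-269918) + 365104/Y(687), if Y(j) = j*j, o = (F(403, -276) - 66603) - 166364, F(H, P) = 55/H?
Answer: 42013007735095/25669675101213 ≈ 1.6367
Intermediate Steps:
o = -93885646/403 (o = (55/403 - 66603) - 166364 = -26840954/403 - 166364 = -93885646/403 ≈ -2.3297e+5)
Y(j) = j²
o/(-269918) + 365104/Y(687) = -93885646/403/(-269918) + 365104/(687²) = -93885646/403*(-1/269918) + 365104/471969 = 46942823/54388477 + 365104*(1/471969) = 46942823/54388477 + 365104/471969 = 42013007735095/25669675101213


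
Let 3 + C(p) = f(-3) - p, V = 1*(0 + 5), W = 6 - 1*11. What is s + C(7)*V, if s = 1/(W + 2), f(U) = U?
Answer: -196/3 ≈ -65.333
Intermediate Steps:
W = -5 (W = 6 - 11 = -5)
V = 5 (V = 1*5 = 5)
s = -⅓ (s = 1/(-5 + 2) = 1/(-3) = -⅓ ≈ -0.33333)
C(p) = -6 - p (C(p) = -3 + (-3 - p) = -6 - p)
s + C(7)*V = -⅓ + (-6 - 1*7)*5 = -⅓ + (-6 - 7)*5 = -⅓ - 13*5 = -⅓ - 65 = -196/3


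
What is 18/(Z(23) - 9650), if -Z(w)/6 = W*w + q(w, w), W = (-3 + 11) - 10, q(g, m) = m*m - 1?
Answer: -9/6271 ≈ -0.0014352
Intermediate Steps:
q(g, m) = -1 + m**2 (q(g, m) = m**2 - 1 = -1 + m**2)
W = -2 (W = 8 - 10 = -2)
Z(w) = 6 - 6*w**2 + 12*w (Z(w) = -6*(-2*w + (-1 + w**2)) = -6*(-1 + w**2 - 2*w) = 6 - 6*w**2 + 12*w)
18/(Z(23) - 9650) = 18/((6 - 6*23**2 + 12*23) - 9650) = 18/((6 - 6*529 + 276) - 9650) = 18/((6 - 3174 + 276) - 9650) = 18/(-2892 - 9650) = 18/(-12542) = -1/12542*18 = -9/6271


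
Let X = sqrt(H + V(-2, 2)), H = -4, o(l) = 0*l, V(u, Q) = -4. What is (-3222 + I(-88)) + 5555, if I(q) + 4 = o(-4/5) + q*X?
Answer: 2329 - 176*I*sqrt(2) ≈ 2329.0 - 248.9*I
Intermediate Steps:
o(l) = 0
X = 2*I*sqrt(2) (X = sqrt(-4 - 4) = sqrt(-8) = 2*I*sqrt(2) ≈ 2.8284*I)
I(q) = -4 + 2*I*q*sqrt(2) (I(q) = -4 + (0 + q*(2*I*sqrt(2))) = -4 + (0 + 2*I*q*sqrt(2)) = -4 + 2*I*q*sqrt(2))
(-3222 + I(-88)) + 5555 = (-3222 + (-4 + 2*I*(-88)*sqrt(2))) + 5555 = (-3222 + (-4 - 176*I*sqrt(2))) + 5555 = (-3226 - 176*I*sqrt(2)) + 5555 = 2329 - 176*I*sqrt(2)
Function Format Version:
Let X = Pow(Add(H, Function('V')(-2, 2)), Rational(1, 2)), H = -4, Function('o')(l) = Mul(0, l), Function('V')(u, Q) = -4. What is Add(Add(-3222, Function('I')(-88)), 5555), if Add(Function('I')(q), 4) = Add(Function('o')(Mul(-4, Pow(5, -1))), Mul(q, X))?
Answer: Add(2329, Mul(-176, I, Pow(2, Rational(1, 2)))) ≈ Add(2329.0, Mul(-248.90, I))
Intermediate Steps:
Function('o')(l) = 0
X = Mul(2, I, Pow(2, Rational(1, 2))) (X = Pow(Add(-4, -4), Rational(1, 2)) = Pow(-8, Rational(1, 2)) = Mul(2, I, Pow(2, Rational(1, 2))) ≈ Mul(2.8284, I))
Function('I')(q) = Add(-4, Mul(2, I, q, Pow(2, Rational(1, 2)))) (Function('I')(q) = Add(-4, Add(0, Mul(q, Mul(2, I, Pow(2, Rational(1, 2)))))) = Add(-4, Add(0, Mul(2, I, q, Pow(2, Rational(1, 2))))) = Add(-4, Mul(2, I, q, Pow(2, Rational(1, 2)))))
Add(Add(-3222, Function('I')(-88)), 5555) = Add(Add(-3222, Add(-4, Mul(2, I, -88, Pow(2, Rational(1, 2))))), 5555) = Add(Add(-3222, Add(-4, Mul(-176, I, Pow(2, Rational(1, 2))))), 5555) = Add(Add(-3226, Mul(-176, I, Pow(2, Rational(1, 2)))), 5555) = Add(2329, Mul(-176, I, Pow(2, Rational(1, 2))))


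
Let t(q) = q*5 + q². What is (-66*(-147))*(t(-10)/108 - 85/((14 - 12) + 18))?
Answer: -220451/6 ≈ -36742.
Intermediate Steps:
t(q) = q² + 5*q (t(q) = 5*q + q² = q² + 5*q)
(-66*(-147))*(t(-10)/108 - 85/((14 - 12) + 18)) = (-66*(-147))*(-10*(5 - 10)/108 - 85/((14 - 12) + 18)) = 9702*(-10*(-5)*(1/108) - 85/(2 + 18)) = 9702*(50*(1/108) - 85/20) = 9702*(25/54 - 85*1/20) = 9702*(25/54 - 17/4) = 9702*(-409/108) = -220451/6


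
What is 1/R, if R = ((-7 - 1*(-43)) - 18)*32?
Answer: 1/576 ≈ 0.0017361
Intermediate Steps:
R = 576 (R = ((-7 + 43) - 18)*32 = (36 - 18)*32 = 18*32 = 576)
1/R = 1/576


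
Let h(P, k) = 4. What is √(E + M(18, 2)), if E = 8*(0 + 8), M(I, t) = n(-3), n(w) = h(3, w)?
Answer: 2*√17 ≈ 8.2462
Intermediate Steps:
n(w) = 4
M(I, t) = 4
E = 64 (E = 8*8 = 64)
√(E + M(18, 2)) = √(64 + 4) = √68 = 2*√17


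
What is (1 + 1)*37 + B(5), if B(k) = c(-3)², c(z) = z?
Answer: 83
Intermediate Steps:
B(k) = 9 (B(k) = (-3)² = 9)
(1 + 1)*37 + B(5) = (1 + 1)*37 + 9 = 2*37 + 9 = 74 + 9 = 83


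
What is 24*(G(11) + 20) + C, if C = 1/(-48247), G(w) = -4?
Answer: 18526847/48247 ≈ 384.00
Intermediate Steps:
C = -1/48247 ≈ -2.0727e-5
24*(G(11) + 20) + C = 24*(-4 + 20) - 1/48247 = 24*16 - 1/48247 = 384 - 1/48247 = 18526847/48247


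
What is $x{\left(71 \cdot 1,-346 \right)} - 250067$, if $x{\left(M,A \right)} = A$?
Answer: $-250413$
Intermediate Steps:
$x{\left(71 \cdot 1,-346 \right)} - 250067 = -346 - 250067 = -250413$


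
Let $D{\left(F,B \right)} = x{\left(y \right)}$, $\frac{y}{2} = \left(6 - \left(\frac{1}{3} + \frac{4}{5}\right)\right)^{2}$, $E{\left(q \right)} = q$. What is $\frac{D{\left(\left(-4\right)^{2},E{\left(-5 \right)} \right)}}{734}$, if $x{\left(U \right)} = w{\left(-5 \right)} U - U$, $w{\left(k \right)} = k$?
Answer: $- \frac{10658}{27525} \approx -0.38721$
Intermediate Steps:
$y = \frac{10658}{225}$ ($y = 2 \left(6 - \left(\frac{1}{3} + \frac{4}{5}\right)\right)^{2} = 2 \left(6 - \frac{17}{15}\right)^{2} = 2 \left(\frac{73}{15}\right)^{2} = 2 \cdot \frac{5329}{225} = \frac{10658}{225} \approx 47.369$)
$x{\left(U \right)} = - 6 U$ ($x{\left(U \right)} = - 5 U - U = - 6 U$)
$D{\left(F,B \right)} = - \frac{21316}{75}$ ($D{\left(F,B \right)} = \left(-6\right) \frac{10658}{225} = - \frac{21316}{75}$)
$\frac{D{\left(\left(-4\right)^{2},E{\left(-5 \right)} \right)}}{734} = - \frac{21316}{75 \cdot 734} = \left(- \frac{21316}{75}\right) \frac{1}{734} = - \frac{10658}{27525}$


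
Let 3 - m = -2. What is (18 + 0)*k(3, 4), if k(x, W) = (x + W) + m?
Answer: 216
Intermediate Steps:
m = 5 (m = 3 - 1*(-2) = 3 + 2 = 5)
k(x, W) = 5 + W + x (k(x, W) = (x + W) + 5 = (W + x) + 5 = 5 + W + x)
(18 + 0)*k(3, 4) = (18 + 0)*(5 + 4 + 3) = 18*12 = 216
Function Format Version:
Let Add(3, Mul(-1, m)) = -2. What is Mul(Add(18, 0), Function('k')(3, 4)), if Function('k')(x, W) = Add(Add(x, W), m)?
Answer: 216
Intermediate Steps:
m = 5 (m = Add(3, Mul(-1, -2)) = Add(3, 2) = 5)
Function('k')(x, W) = Add(5, W, x) (Function('k')(x, W) = Add(Add(x, W), 5) = Add(Add(W, x), 5) = Add(5, W, x))
Mul(Add(18, 0), Function('k')(3, 4)) = Mul(Add(18, 0), Add(5, 4, 3)) = Mul(18, 12) = 216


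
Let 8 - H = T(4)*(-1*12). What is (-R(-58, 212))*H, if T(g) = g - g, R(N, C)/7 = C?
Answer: -11872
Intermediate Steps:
R(N, C) = 7*C
T(g) = 0
H = 8 (H = 8 - 0*(-1*12) = 8 - 0*(-12) = 8 - 1*0 = 8 + 0 = 8)
(-R(-58, 212))*H = -7*212*8 = -1*1484*8 = -1484*8 = -11872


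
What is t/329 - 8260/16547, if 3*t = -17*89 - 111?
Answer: -5003564/2333127 ≈ -2.1446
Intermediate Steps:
t = -1624/3 (t = (-17*89 - 111)/3 = (-1513 - 111)/3 = (1/3)*(-1624) = -1624/3 ≈ -541.33)
t/329 - 8260/16547 = -1624/3/329 - 8260/16547 = -1624/3*1/329 - 8260*1/16547 = -232/141 - 8260/16547 = -5003564/2333127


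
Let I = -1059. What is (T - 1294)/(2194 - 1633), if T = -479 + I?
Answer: -944/187 ≈ -5.0481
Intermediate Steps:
T = -1538 (T = -479 - 1059 = -1538)
(T - 1294)/(2194 - 1633) = (-1538 - 1294)/(2194 - 1633) = -2832/561 = -2832*1/561 = -944/187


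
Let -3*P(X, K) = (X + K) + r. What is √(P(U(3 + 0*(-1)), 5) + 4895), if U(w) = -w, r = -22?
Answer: √44115/3 ≈ 70.012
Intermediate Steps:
P(X, K) = 22/3 - K/3 - X/3 (P(X, K) = -((X + K) - 22)/3 = -((K + X) - 22)/3 = -(-22 + K + X)/3 = 22/3 - K/3 - X/3)
√(P(U(3 + 0*(-1)), 5) + 4895) = √((22/3 - ⅓*5 - (-1)*(3 + 0*(-1))/3) + 4895) = √((22/3 - 5/3 - (-1)*(3 + 0)/3) + 4895) = √((22/3 - 5/3 - (-1)*3/3) + 4895) = √((22/3 - 5/3 - ⅓*(-3)) + 4895) = √((22/3 - 5/3 + 1) + 4895) = √(20/3 + 4895) = √(14705/3) = √44115/3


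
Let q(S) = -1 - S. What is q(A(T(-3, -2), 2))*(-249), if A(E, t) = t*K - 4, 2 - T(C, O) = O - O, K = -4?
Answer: -2739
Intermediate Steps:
T(C, O) = 2 (T(C, O) = 2 - (O - O) = 2 - 1*0 = 2 + 0 = 2)
A(E, t) = -4 - 4*t (A(E, t) = t*(-4) - 4 = -4*t - 4 = -4 - 4*t)
q(A(T(-3, -2), 2))*(-249) = (-1 - (-4 - 4*2))*(-249) = (-1 - (-4 - 8))*(-249) = (-1 - 1*(-12))*(-249) = (-1 + 12)*(-249) = 11*(-249) = -2739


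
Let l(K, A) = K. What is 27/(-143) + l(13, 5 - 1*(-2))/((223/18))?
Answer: 27441/31889 ≈ 0.86052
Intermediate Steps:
27/(-143) + l(13, 5 - 1*(-2))/((223/18)) = 27/(-143) + 13/((223/18)) = 27*(-1/143) + 13/((223*(1/18))) = -27/143 + 13/(223/18) = -27/143 + 13*(18/223) = -27/143 + 234/223 = 27441/31889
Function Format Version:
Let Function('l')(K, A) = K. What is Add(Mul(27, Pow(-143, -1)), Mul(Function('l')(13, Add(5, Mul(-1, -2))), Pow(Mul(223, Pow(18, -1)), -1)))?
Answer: Rational(27441, 31889) ≈ 0.86052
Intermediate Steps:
Add(Mul(27, Pow(-143, -1)), Mul(Function('l')(13, Add(5, Mul(-1, -2))), Pow(Mul(223, Pow(18, -1)), -1))) = Add(Mul(27, Pow(-143, -1)), Mul(13, Pow(Mul(223, Pow(18, -1)), -1))) = Add(Mul(27, Rational(-1, 143)), Mul(13, Pow(Mul(223, Rational(1, 18)), -1))) = Add(Rational(-27, 143), Mul(13, Pow(Rational(223, 18), -1))) = Add(Rational(-27, 143), Mul(13, Rational(18, 223))) = Add(Rational(-27, 143), Rational(234, 223)) = Rational(27441, 31889)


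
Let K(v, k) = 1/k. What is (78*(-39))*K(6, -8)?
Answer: 1521/4 ≈ 380.25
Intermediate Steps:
(78*(-39))*K(6, -8) = (78*(-39))/(-8) = -3042*(-⅛) = 1521/4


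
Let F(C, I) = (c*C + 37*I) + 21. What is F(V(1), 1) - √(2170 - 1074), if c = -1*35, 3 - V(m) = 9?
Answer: 268 - 2*√274 ≈ 234.89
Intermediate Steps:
V(m) = -6 (V(m) = 3 - 1*9 = 3 - 9 = -6)
c = -35
F(C, I) = 21 - 35*C + 37*I (F(C, I) = (-35*C + 37*I) + 21 = 21 - 35*C + 37*I)
F(V(1), 1) - √(2170 - 1074) = (21 - 35*(-6) + 37*1) - √(2170 - 1074) = (21 + 210 + 37) - √1096 = 268 - 2*√274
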